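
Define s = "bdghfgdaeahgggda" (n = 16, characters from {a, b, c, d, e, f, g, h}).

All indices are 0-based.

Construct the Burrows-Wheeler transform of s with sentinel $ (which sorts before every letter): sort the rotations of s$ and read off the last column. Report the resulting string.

rank  rotation           last
    0  $bdghfgdaeahgggda  a
    1  a$bdghfgdaeahgggd  d
    2  aeahgggda$bdghfgd  d
    3  ahgggda$bdghfgdae  e
    4  bdghfgdaeahgggda$  $
    5  da$bdghfgdaeahggg  g
    6  daeahgggda$bdghfg  g
    7  dghfgdaeahgggda$b  b
    8  eahgggda$bdghfgda  a
    9  fgdaeahgggda$bdgh  h
   10  gda$bdghfgdaeahgg  g
   11  gdaeahgggda$bdghf  f
   12  ggda$bdghfgdaeahg  g
   13  gggda$bdghfgdaeah  h
   14  ghfgdaeahgggda$bd  d
   15  hfgdaeahgggda$bdg  g
   16  hgggda$bdghfgdaea  a

adde$ggbahgfghdga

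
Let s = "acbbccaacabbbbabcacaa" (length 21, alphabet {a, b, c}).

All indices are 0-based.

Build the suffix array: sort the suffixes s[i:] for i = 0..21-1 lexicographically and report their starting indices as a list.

[20, 19, 6, 9, 14, 17, 7, 0, 13, 12, 11, 10, 2, 15, 3, 18, 5, 8, 16, 1, 4]

rank→(start, suffix):
  0 → (20, 'a')
  1 → (19, 'aa')
  2 → (6, 'aacabbbbabcacaa')
  3 → (9, 'abbbbabcacaa')
  4 → (14, 'abcacaa')
  5 → (17, 'acaa')
  6 → (7, 'acabbbbabcacaa')
  7 → (0, 'acbbccaacabbbbabcacaa')
  8 → (13, 'babcacaa')
  9 → (12, 'bbabcacaa')
  10 → (11, 'bbbabcacaa')
  11 → (10, 'bbbbabcacaa')
  12 → (2, 'bbccaacabbbbabcacaa')
  13 → (15, 'bcacaa')
  14 → (3, 'bccaacabbbbabcacaa')
  15 → (18, 'caa')
  16 → (5, 'caacabbbbabcacaa')
  17 → (8, 'cabbbbabcacaa')
  18 → (16, 'cacaa')
  19 → (1, 'cbbccaacabbbbabcacaa')
  20 → (4, 'ccaacabbbbabcacaa')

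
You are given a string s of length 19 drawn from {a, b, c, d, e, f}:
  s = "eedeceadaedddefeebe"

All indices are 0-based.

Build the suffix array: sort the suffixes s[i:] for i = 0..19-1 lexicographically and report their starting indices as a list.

rank→(start, suffix):
  0 → (6, 'adaedddefeebe')
  1 → (8, 'aedddefeebe')
  2 → (17, 'be')
  3 → (4, 'ceadaedddefeebe')
  4 → (7, 'daedddefeebe')
  5 → (10, 'dddefeebe')
  6 → (11, 'ddefeebe')
  7 → (2, 'deceadaedddefeebe')
  8 → (12, 'defeebe')
  9 → (18, 'e')
  10 → (5, 'eadaedddefeebe')
  11 → (16, 'ebe')
  12 → (3, 'eceadaedddefeebe')
  13 → (9, 'edddefeebe')
  14 → (1, 'edeceadaedddefeebe')
  15 → (15, 'eebe')
  16 → (0, 'eedeceadaedddefeebe')
  17 → (13, 'efeebe')
  18 → (14, 'feebe')

[6, 8, 17, 4, 7, 10, 11, 2, 12, 18, 5, 16, 3, 9, 1, 15, 0, 13, 14]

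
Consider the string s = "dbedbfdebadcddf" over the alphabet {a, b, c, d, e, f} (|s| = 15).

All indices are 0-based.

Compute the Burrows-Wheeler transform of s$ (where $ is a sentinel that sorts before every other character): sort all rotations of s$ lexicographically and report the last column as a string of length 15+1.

rank  rotation          last
    0  $dbedbfdebadcddf  f
    1  adcddf$dbedbfdeb  b
    2  badcddf$dbedbfde  e
    3  bedbfdebadcddf$d  d
    4  bfdebadcddf$dbed  d
    5  cddf$dbedbfdebad  d
    6  dbedbfdebadcddf$  $
    7  dbfdebadcddf$dbe  e
    8  dcddf$dbedbfdeba  a
    9  ddf$dbedbfdebadc  c
   10  debadcddf$dbedbf  f
   11  df$dbedbfdebadcd  d
   12  ebadcddf$dbedbfd  d
   13  edbfdebadcddf$db  b
   14  f$dbedbfdebadcdd  d
   15  fdebadcddf$dbedb  b

fbeddd$eacfddbdb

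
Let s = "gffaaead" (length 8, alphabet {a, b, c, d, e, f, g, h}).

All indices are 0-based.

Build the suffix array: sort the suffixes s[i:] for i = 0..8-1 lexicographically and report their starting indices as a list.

sorted suffixes:
  #0 SA[0]=3  'aaead'
  #1 SA[1]=6  'ad'
  #2 SA[2]=4  'aead'
  #3 SA[3]=7  'd'
  #4 SA[4]=5  'ead'
  #5 SA[5]=2  'faaead'
  #6 SA[6]=1  'ffaaead'
  #7 SA[7]=0  'gffaaead'

[3, 6, 4, 7, 5, 2, 1, 0]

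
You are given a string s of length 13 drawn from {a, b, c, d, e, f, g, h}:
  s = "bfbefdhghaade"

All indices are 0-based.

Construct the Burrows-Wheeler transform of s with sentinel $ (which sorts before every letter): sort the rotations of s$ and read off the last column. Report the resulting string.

ehaf$afdbbehgd

rank  rotation        last
    0  $bfbefdhghaade  e
    1  aade$bfbefdhgh  h
    2  ade$bfbefdhgha  a
    3  befdhghaade$bf  f
    4  bfbefdhghaade$  $
    5  de$bfbefdhghaa  a
    6  dhghaade$bfbef  f
    7  e$bfbefdhghaad  d
    8  efdhghaade$bfb  b
    9  fbefdhghaade$b  b
   10  fdhghaade$bfbe  e
   11  ghaade$bfbefdh  h
   12  haade$bfbefdhg  g
   13  hghaade$bfbefd  d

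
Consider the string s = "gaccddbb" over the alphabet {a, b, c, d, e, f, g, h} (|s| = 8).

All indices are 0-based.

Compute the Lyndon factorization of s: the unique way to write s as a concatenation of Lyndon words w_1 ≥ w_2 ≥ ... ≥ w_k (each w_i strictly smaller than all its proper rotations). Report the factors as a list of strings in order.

["g", "accddbb"]

emit factor 1: 'g' (i=0, period=1)
emit factor 2: 'accddbb' (i=1, period=7)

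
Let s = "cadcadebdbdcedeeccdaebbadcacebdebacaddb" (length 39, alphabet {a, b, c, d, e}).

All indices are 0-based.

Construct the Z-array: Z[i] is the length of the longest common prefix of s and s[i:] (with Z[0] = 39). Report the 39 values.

[39, 0, 0, 3, 0, 0, 0, 0, 0, 0, 0, 1, 0, 0, 0, 0, 1, 1, 0, 0, 0, 0, 0, 0, 0, 2, 0, 1, 0, 0, 0, 0, 0, 0, 3, 0, 0, 0, 0]

Z[0]=39
i=1: i≥r, start 0; Z[1]=0
i=2: i≥r, start 0; Z[2]=0
i=3: i≥r, start 0; Z[3]=3 scan→box=[3,6)
i=4: min(r-i=2, Z[1]=0)=0; Z[4]=0
i=5: min(r-i=1, Z[2]=0)=0; Z[5]=0
i=6: i≥r, start 0; Z[6]=0
i=7: i≥r, start 0; Z[7]=0
i=8: i≥r, start 0; Z[8]=0
i=9: i≥r, start 0; Z[9]=0
i=10: i≥r, start 0; Z[10]=0
i=11: i≥r, start 0; Z[11]=1 scan→box=[11,12)
i=12: i≥r, start 0; Z[12]=0
i=13: i≥r, start 0; Z[13]=0
i=14: i≥r, start 0; Z[14]=0
i=15: i≥r, start 0; Z[15]=0
i=16: i≥r, start 0; Z[16]=1 scan→box=[16,17)
i=17: i≥r, start 0; Z[17]=1 scan→box=[17,18)
i=18: i≥r, start 0; Z[18]=0
i=19: i≥r, start 0; Z[19]=0
i=20: i≥r, start 0; Z[20]=0
i=21: i≥r, start 0; Z[21]=0
i=22: i≥r, start 0; Z[22]=0
i=23: i≥r, start 0; Z[23]=0
i=24: i≥r, start 0; Z[24]=0
i=25: i≥r, start 0; Z[25]=2 scan→box=[25,27)
i=26: min(r-i=1, Z[1]=0)=0; Z[26]=0
i=27: i≥r, start 0; Z[27]=1 scan→box=[27,28)
i=28: i≥r, start 0; Z[28]=0
i=29: i≥r, start 0; Z[29]=0
i=30: i≥r, start 0; Z[30]=0
i=31: i≥r, start 0; Z[31]=0
i=32: i≥r, start 0; Z[32]=0
i=33: i≥r, start 0; Z[33]=0
i=34: i≥r, start 0; Z[34]=3 scan→box=[34,37)
i=35: min(r-i=2, Z[1]=0)=0; Z[35]=0
i=36: min(r-i=1, Z[2]=0)=0; Z[36]=0
i=37: i≥r, start 0; Z[37]=0
i=38: i≥r, start 0; Z[38]=0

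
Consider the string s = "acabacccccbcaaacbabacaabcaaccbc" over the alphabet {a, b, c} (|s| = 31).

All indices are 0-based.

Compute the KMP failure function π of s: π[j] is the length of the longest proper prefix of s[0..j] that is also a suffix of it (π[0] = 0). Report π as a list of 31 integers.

π[0] = 0
j=1 s[j]='c': π[1]=0 (border '')
j=2 s[j]='a': π[2]=1 (border 'a')
j=3 s[j]='b': k: 1→0; π[3]=0 (border '')
j=4 s[j]='a': π[4]=1 (border 'a')
j=5 s[j]='c': π[5]=2 (border 'ac')
j=6 s[j]='c': k: 2→0; π[6]=0 (border '')
j=7 s[j]='c': π[7]=0 (border '')
j=8 s[j]='c': π[8]=0 (border '')
j=9 s[j]='c': π[9]=0 (border '')
j=10 s[j]='b': π[10]=0 (border '')
j=11 s[j]='c': π[11]=0 (border '')
j=12 s[j]='a': π[12]=1 (border 'a')
j=13 s[j]='a': k: 1→0; π[13]=1 (border 'a')
j=14 s[j]='a': k: 1→0; π[14]=1 (border 'a')
j=15 s[j]='c': π[15]=2 (border 'ac')
j=16 s[j]='b': k: 2→0; π[16]=0 (border '')
j=17 s[j]='a': π[17]=1 (border 'a')
j=18 s[j]='b': k: 1→0; π[18]=0 (border '')
j=19 s[j]='a': π[19]=1 (border 'a')
j=20 s[j]='c': π[20]=2 (border 'ac')
j=21 s[j]='a': π[21]=3 (border 'aca')
j=22 s[j]='a': k: 3→1→0; π[22]=1 (border 'a')
j=23 s[j]='b': k: 1→0; π[23]=0 (border '')
j=24 s[j]='c': π[24]=0 (border '')
j=25 s[j]='a': π[25]=1 (border 'a')
j=26 s[j]='a': k: 1→0; π[26]=1 (border 'a')
j=27 s[j]='c': π[27]=2 (border 'ac')
j=28 s[j]='c': k: 2→0; π[28]=0 (border '')
j=29 s[j]='b': π[29]=0 (border '')
j=30 s[j]='c': π[30]=0 (border '')

[0, 0, 1, 0, 1, 2, 0, 0, 0, 0, 0, 0, 1, 1, 1, 2, 0, 1, 0, 1, 2, 3, 1, 0, 0, 1, 1, 2, 0, 0, 0]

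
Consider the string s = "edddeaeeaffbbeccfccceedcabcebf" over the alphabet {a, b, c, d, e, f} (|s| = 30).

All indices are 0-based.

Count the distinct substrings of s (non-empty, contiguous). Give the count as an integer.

rank | idx | suffix
   0 |  24 | abcebf
   1 |   5 | aeeaffbbeccfccceedcabcebf
   2 |   8 | affbbeccfccceedcabcebf
   3 |  11 | bbeccfccceedcabcebf
   4 |  25 | bcebf
   5 |  12 | beccfccceedcabcebf
   6 |  28 | bf
   7 |  23 | cabcebf
   8 |  17 | ccceedcabcebf
   9 |  18 | cceedcabcebf
  10 |  14 | ccfccceedcabcebf
  11 |  26 | cebf
  12 |  19 | ceedcabcebf
  13 |  15 | cfccceedcabcebf
  14 |  22 | dcabcebf
  15 |   1 | dddeaeeaffbbeccfccceedcabcebf
  16 |   2 | ddeaeeaffbbeccfccceedcabcebf
  17 |   3 | deaeeaffbbeccfccceedcabcebf
  18 |   4 | eaeeaffbbeccfccceedcabcebf
  19 |   7 | eaffbbeccfccceedcabcebf
  20 |  27 | ebf
  21 |  13 | eccfccceedcabcebf
  22 |  21 | edcabcebf
  23 |   0 | edddeaeeaffbbeccfccceedcabcebf
  24 |   6 | eeaffbbeccfccceedcabcebf
  25 |  20 | eedcabcebf
  26 |  29 | f
  27 |  10 | fbbeccfccceedcabcebf
  28 |  16 | fccceedcabcebf
  29 |   9 | ffbbeccfccceedcabcebf

SA = [24, 5, 8, 11, 25, 12, 28, 23, 17, 18, 14, 26, 19, 15, 22, 1, 2, 3, 4, 7, 27, 13, 21, 0, 6, 20, 29, 10, 16, 9]
[i] adj suffixes → lcp
  [1] 24/5 → 1 ('a')
  [2] 5/8 → 1 ('a')
  [3] 8/11 → 0 ('')
  [4] 11/25 → 1 ('b')
  [5] 25/12 → 1 ('b')
  [6] 12/28 → 1 ('b')
  [7] 28/23 → 0 ('')
  [8] 23/17 → 1 ('c')
  [9] 17/18 → 2 ('cc')
  [10] 18/14 → 2 ('cc')
  [11] 14/26 → 1 ('c')
  [12] 26/19 → 2 ('ce')
  [13] 19/15 → 1 ('c')
  [14] 15/22 → 0 ('')
  [15] 22/1 → 1 ('d')
  [16] 1/2 → 2 ('dd')
  [17] 2/3 → 1 ('d')
  [18] 3/4 → 0 ('')
  [19] 4/7 → 2 ('ea')
  [20] 7/27 → 1 ('e')
  [21] 27/13 → 1 ('e')
  [22] 13/21 → 1 ('e')
  [23] 21/0 → 2 ('ed')
  [24] 0/6 → 1 ('e')
  [25] 6/20 → 2 ('ee')
  [26] 20/29 → 0 ('')
  [27] 29/10 → 1 ('f')
  [28] 10/16 → 1 ('f')
  [29] 16/9 → 1 ('f')

n(n+1)/2 = 30·31/2 = 465
Σ LCP = 0 + 1 + 1 + 0 + 1 + 1 + 1 + 0 + 1 + 2 + 2 + 1 + 2 + 1 + 0 + 1 + 2 + 1 + 0 + 2 + 1 + 1 + 1 + 2 + 1 + 2 + 0 + 1 + 1 + 1 = 31
distinct = 465 − 31 = 434

434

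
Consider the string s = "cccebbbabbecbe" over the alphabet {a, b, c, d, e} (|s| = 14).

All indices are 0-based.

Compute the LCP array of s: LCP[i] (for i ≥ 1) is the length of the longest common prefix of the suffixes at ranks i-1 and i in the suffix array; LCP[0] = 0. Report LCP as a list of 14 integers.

[0, 0, 1, 2, 2, 1, 2, 0, 1, 2, 1, 0, 1, 1]

rank | idx | suffix
   0 |   7 | abbecbe
   1 |   6 | babbecbe
   2 |   5 | bbabbecbe
   3 |   4 | bbbabbecbe
   4 |   8 | bbecbe
   5 |  12 | be
   6 |   9 | becbe
   7 |  11 | cbe
   8 |   0 | cccebbbabbecbe
   9 |   1 | ccebbbabbecbe
  10 |   2 | cebbbabbecbe
  11 |  13 | e
  12 |   3 | ebbbabbecbe
  13 |  10 | ecbe

SA = [7, 6, 5, 4, 8, 12, 9, 11, 0, 1, 2, 13, 3, 10]
rank  pair      lcp
   1  s[7:],s[6:]  0  ''
   2  s[6:],s[5:]  1  'b'
   3  s[5:],s[4:]  2  'bb'
   4  s[4:],s[8:]  2  'bb'
   5  s[8:],s[12:]  1  'b'
   6  s[12:],s[9:]  2  'be'
   7  s[9:],s[11:]  0  ''
   8  s[11:],s[0:]  1  'c'
   9  s[0:],s[1:]  2  'cc'
  10  s[1:],s[2:]  1  'c'
  11  s[2:],s[13:]  0  ''
  12  s[13:],s[3:]  1  'e'
  13  s[3:],s[10:]  1  'e'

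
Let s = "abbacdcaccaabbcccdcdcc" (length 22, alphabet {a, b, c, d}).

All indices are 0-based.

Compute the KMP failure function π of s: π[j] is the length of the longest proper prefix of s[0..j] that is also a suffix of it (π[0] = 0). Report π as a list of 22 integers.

π[0] = 0
j=1 s[j]='b': π[1]=0 (border '')
j=2 s[j]='b': π[2]=0 (border '')
j=3 s[j]='a': π[3]=1 (border 'a')
j=4 s[j]='c': k: 1→0; π[4]=0 (border '')
j=5 s[j]='d': π[5]=0 (border '')
j=6 s[j]='c': π[6]=0 (border '')
j=7 s[j]='a': π[7]=1 (border 'a')
j=8 s[j]='c': k: 1→0; π[8]=0 (border '')
j=9 s[j]='c': π[9]=0 (border '')
j=10 s[j]='a': π[10]=1 (border 'a')
j=11 s[j]='a': k: 1→0; π[11]=1 (border 'a')
j=12 s[j]='b': π[12]=2 (border 'ab')
j=13 s[j]='b': π[13]=3 (border 'abb')
j=14 s[j]='c': k: 3→0; π[14]=0 (border '')
j=15 s[j]='c': π[15]=0 (border '')
j=16 s[j]='c': π[16]=0 (border '')
j=17 s[j]='d': π[17]=0 (border '')
j=18 s[j]='c': π[18]=0 (border '')
j=19 s[j]='d': π[19]=0 (border '')
j=20 s[j]='c': π[20]=0 (border '')
j=21 s[j]='c': π[21]=0 (border '')

[0, 0, 0, 1, 0, 0, 0, 1, 0, 0, 1, 1, 2, 3, 0, 0, 0, 0, 0, 0, 0, 0]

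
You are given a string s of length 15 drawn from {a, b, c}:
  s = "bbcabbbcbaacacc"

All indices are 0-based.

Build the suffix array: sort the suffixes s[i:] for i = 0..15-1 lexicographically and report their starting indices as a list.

[9, 3, 10, 12, 8, 4, 0, 5, 1, 6, 14, 2, 11, 7, 13]

sorted suffixes:
  #0 SA[0]=9  'aacacc'
  #1 SA[1]=3  'abbbcbaacacc'
  #2 SA[2]=10  'acacc'
  #3 SA[3]=12  'acc'
  #4 SA[4]=8  'baacacc'
  #5 SA[5]=4  'bbbcbaacacc'
  #6 SA[6]=0  'bbcabbbcbaacacc'
  #7 SA[7]=5  'bbcbaacacc'
  #8 SA[8]=1  'bcabbbcbaacacc'
  #9 SA[9]=6  'bcbaacacc'
  #10 SA[10]=14  'c'
  #11 SA[11]=2  'cabbbcbaacacc'
  #12 SA[12]=11  'cacc'
  #13 SA[13]=7  'cbaacacc'
  #14 SA[14]=13  'cc'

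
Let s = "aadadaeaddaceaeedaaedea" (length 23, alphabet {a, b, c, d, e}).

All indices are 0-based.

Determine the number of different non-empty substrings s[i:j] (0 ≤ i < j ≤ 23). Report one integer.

245

sorted suffixes:
  #0 SA[0]=22  'a'
  #1 SA[1]=0  'aadadaeaddaceaeedaaedea'
  #2 SA[2]=17  'aaedea'
  #3 SA[3]=10  'aceaeedaaedea'
  #4 SA[4]=1  'adadaeaddaceaeedaaedea'
  #5 SA[5]=3  'adaeaddaceaeedaaedea'
  #6 SA[6]=7  'addaceaeedaaedea'
  #7 SA[7]=5  'aeaddaceaeedaaedea'
  #8 SA[8]=18  'aedea'
  #9 SA[9]=13  'aeedaaedea'
  #10 SA[10]=11  'ceaeedaaedea'
  #11 SA[11]=16  'daaedea'
  #12 SA[12]=9  'daceaeedaaedea'
  #13 SA[13]=2  'dadaeaddaceaeedaaedea'
  #14 SA[14]=4  'daeaddaceaeedaaedea'
  #15 SA[15]=8  'ddaceaeedaaedea'
  #16 SA[16]=20  'dea'
  #17 SA[17]=21  'ea'
  #18 SA[18]=6  'eaddaceaeedaaedea'
  #19 SA[19]=12  'eaeedaaedea'
  #20 SA[20]=15  'edaaedea'
  #21 SA[21]=19  'edea'
  #22 SA[22]=14  'eedaaedea'

SA = [22, 0, 17, 10, 1, 3, 7, 5, 18, 13, 11, 16, 9, 2, 4, 8, 20, 21, 6, 12, 15, 19, 14]
rank  pair      lcp
   1  s[22:],s[0:]  1  'a'
   2  s[0:],s[17:]  2  'aa'
   3  s[17:],s[10:]  1  'a'
   4  s[10:],s[1:]  1  'a'
   5  s[1:],s[3:]  3  'ada'
   6  s[3:],s[7:]  2  'ad'
   7  s[7:],s[5:]  1  'a'
   8  s[5:],s[18:]  2  'ae'
   9  s[18:],s[13:]  2  'ae'
  10  s[13:],s[11:]  0  ''
  11  s[11:],s[16:]  0  ''
  12  s[16:],s[9:]  2  'da'
  13  s[9:],s[2:]  2  'da'
  14  s[2:],s[4:]  2  'da'
  15  s[4:],s[8:]  1  'd'
  16  s[8:],s[20:]  1  'd'
  17  s[20:],s[21:]  0  ''
  18  s[21:],s[6:]  2  'ea'
  19  s[6:],s[12:]  2  'ea'
  20  s[12:],s[15:]  1  'e'
  21  s[15:],s[19:]  2  'ed'
  22  s[19:],s[14:]  1  'e'

n(n+1)/2 = 23·24/2 = 276
Σ LCP = 0 + 1 + 2 + 1 + 1 + 3 + 2 + 1 + 2 + 2 + 0 + 0 + 2 + 2 + 2 + 1 + 1 + 0 + 2 + 2 + 1 + 2 + 1 = 31
distinct = 276 − 31 = 245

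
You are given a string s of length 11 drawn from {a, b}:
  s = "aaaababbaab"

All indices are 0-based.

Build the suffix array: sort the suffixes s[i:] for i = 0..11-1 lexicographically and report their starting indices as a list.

[0, 1, 8, 2, 9, 3, 5, 10, 7, 4, 6]

sorted suffixes:
  #0 SA[0]=0  'aaaababbaab'
  #1 SA[1]=1  'aaababbaab'
  #2 SA[2]=8  'aab'
  #3 SA[3]=2  'aababbaab'
  #4 SA[4]=9  'ab'
  #5 SA[5]=3  'ababbaab'
  #6 SA[6]=5  'abbaab'
  #7 SA[7]=10  'b'
  #8 SA[8]=7  'baab'
  #9 SA[9]=4  'babbaab'
  #10 SA[10]=6  'bbaab'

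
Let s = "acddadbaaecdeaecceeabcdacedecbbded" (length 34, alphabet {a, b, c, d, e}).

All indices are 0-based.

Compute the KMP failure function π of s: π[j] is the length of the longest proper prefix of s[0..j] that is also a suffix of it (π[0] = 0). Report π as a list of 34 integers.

[0, 0, 0, 0, 1, 0, 0, 1, 1, 0, 0, 0, 0, 1, 0, 0, 0, 0, 0, 1, 0, 0, 0, 1, 2, 0, 0, 0, 0, 0, 0, 0, 0, 0]

π[0] = 0
j=1 s[j]='c': π[1]=0 (border '')
j=2 s[j]='d': π[2]=0 (border '')
j=3 s[j]='d': π[3]=0 (border '')
j=4 s[j]='a': π[4]=1 (border 'a')
j=5 s[j]='d': k: 1→0; π[5]=0 (border '')
j=6 s[j]='b': π[6]=0 (border '')
j=7 s[j]='a': π[7]=1 (border 'a')
j=8 s[j]='a': k: 1→0; π[8]=1 (border 'a')
j=9 s[j]='e': k: 1→0; π[9]=0 (border '')
j=10 s[j]='c': π[10]=0 (border '')
j=11 s[j]='d': π[11]=0 (border '')
j=12 s[j]='e': π[12]=0 (border '')
j=13 s[j]='a': π[13]=1 (border 'a')
j=14 s[j]='e': k: 1→0; π[14]=0 (border '')
j=15 s[j]='c': π[15]=0 (border '')
j=16 s[j]='c': π[16]=0 (border '')
j=17 s[j]='e': π[17]=0 (border '')
j=18 s[j]='e': π[18]=0 (border '')
j=19 s[j]='a': π[19]=1 (border 'a')
j=20 s[j]='b': k: 1→0; π[20]=0 (border '')
j=21 s[j]='c': π[21]=0 (border '')
j=22 s[j]='d': π[22]=0 (border '')
j=23 s[j]='a': π[23]=1 (border 'a')
j=24 s[j]='c': π[24]=2 (border 'ac')
j=25 s[j]='e': k: 2→0; π[25]=0 (border '')
j=26 s[j]='d': π[26]=0 (border '')
j=27 s[j]='e': π[27]=0 (border '')
j=28 s[j]='c': π[28]=0 (border '')
j=29 s[j]='b': π[29]=0 (border '')
j=30 s[j]='b': π[30]=0 (border '')
j=31 s[j]='d': π[31]=0 (border '')
j=32 s[j]='e': π[32]=0 (border '')
j=33 s[j]='d': π[33]=0 (border '')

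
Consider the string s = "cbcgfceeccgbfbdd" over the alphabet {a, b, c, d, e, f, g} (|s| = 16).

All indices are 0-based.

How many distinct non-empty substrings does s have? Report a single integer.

125

rank | idx | suffix
   0 |   1 | bcgfceeccgbfbdd
   1 |  13 | bdd
   2 |  11 | bfbdd
   3 |   0 | cbcgfceeccgbfbdd
   4 |   8 | ccgbfbdd
   5 |   5 | ceeccgbfbdd
   6 |   9 | cgbfbdd
   7 |   2 | cgfceeccgbfbdd
   8 |  15 | d
   9 |  14 | dd
  10 |   7 | eccgbfbdd
  11 |   6 | eeccgbfbdd
  12 |  12 | fbdd
  13 |   4 | fceeccgbfbdd
  14 |  10 | gbfbdd
  15 |   3 | gfceeccgbfbdd

SA = [1, 13, 11, 0, 8, 5, 9, 2, 15, 14, 7, 6, 12, 4, 10, 3]
rank  pair      lcp
   1  s[1:],s[13:]  1  'b'
   2  s[13:],s[11:]  1  'b'
   3  s[11:],s[0:]  0  ''
   4  s[0:],s[8:]  1  'c'
   5  s[8:],s[5:]  1  'c'
   6  s[5:],s[9:]  1  'c'
   7  s[9:],s[2:]  2  'cg'
   8  s[2:],s[15:]  0  ''
   9  s[15:],s[14:]  1  'd'
  10  s[14:],s[7:]  0  ''
  11  s[7:],s[6:]  1  'e'
  12  s[6:],s[12:]  0  ''
  13  s[12:],s[4:]  1  'f'
  14  s[4:],s[10:]  0  ''
  15  s[10:],s[3:]  1  'g'

n(n+1)/2 = 16·17/2 = 136
Σ LCP = 0 + 1 + 1 + 0 + 1 + 1 + 1 + 2 + 0 + 1 + 0 + 1 + 0 + 1 + 0 + 1 = 11
distinct = 136 − 11 = 125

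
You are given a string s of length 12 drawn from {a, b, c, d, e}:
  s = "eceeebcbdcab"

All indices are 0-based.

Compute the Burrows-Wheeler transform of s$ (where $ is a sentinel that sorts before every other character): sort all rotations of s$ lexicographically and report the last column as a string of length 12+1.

bcaecdbebe$ec

rank  rotation       last
    0  $eceeebcbdcab  b
    1  ab$eceeebcbdc  c
    2  b$eceeebcbdca  a
    3  bcbdcab$eceee  e
    4  bdcab$eceeebc  c
    5  cab$eceeebcbd  d
    6  cbdcab$eceeeb  b
    7  ceeebcbdcab$e  e
    8  dcab$eceeebcb  b
    9  ebcbdcab$ecee  e
   10  eceeebcbdcab$  $
   11  eebcbdcab$ece  e
   12  eeebcbdcab$ec  c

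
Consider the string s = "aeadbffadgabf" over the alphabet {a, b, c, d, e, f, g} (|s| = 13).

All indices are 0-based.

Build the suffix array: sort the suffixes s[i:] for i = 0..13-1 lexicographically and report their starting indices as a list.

rank | idx | suffix
   0 |  10 | abf
   1 |   2 | adbffadgabf
   2 |   7 | adgabf
   3 |   0 | aeadbffadgabf
   4 |  11 | bf
   5 |   4 | bffadgabf
   6 |   3 | dbffadgabf
   7 |   8 | dgabf
   8 |   1 | eadbffadgabf
   9 |  12 | f
  10 |   6 | fadgabf
  11 |   5 | ffadgabf
  12 |   9 | gabf

[10, 2, 7, 0, 11, 4, 3, 8, 1, 12, 6, 5, 9]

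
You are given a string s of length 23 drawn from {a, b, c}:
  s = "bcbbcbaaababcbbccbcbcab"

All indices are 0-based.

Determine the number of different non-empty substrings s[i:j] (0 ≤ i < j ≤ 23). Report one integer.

233

rank→(start, suffix):
  0 → (6, 'aaababcbbccbcbcab')
  1 → (7, 'aababcbbccbcbcab')
  2 → (21, 'ab')
  3 → (8, 'ababcbbccbcbcab')
  4 → (10, 'abcbbccbcbcab')
  5 → (22, 'b')
  6 → (5, 'baaababcbbccbcbcab')
  7 → (9, 'babcbbccbcbcab')
  8 → (2, 'bbcbaaababcbbccbcbcab')
  9 → (13, 'bbccbcbcab')
  10 → (19, 'bcab')
  11 → (3, 'bcbaaababcbbccbcbcab')
  12 → (0, 'bcbbcbaaababcbbccbcbcab')
  13 → (11, 'bcbbccbcbcab')
  14 → (17, 'bcbcab')
  15 → (14, 'bccbcbcab')
  16 → (20, 'cab')
  17 → (4, 'cbaaababcbbccbcbcab')
  18 → (1, 'cbbcbaaababcbbccbcbcab')
  19 → (12, 'cbbccbcbcab')
  20 → (18, 'cbcab')
  21 → (16, 'cbcbcab')
  22 → (15, 'ccbcbcab')

SA = [6, 7, 21, 8, 10, 22, 5, 9, 2, 13, 19, 3, 0, 11, 17, 14, 20, 4, 1, 12, 18, 16, 15]
[i] adj suffixes → lcp
  [1] 6/7 → 2 ('aa')
  [2] 7/21 → 1 ('a')
  [3] 21/8 → 2 ('ab')
  [4] 8/10 → 2 ('ab')
  [5] 10/22 → 0 ('')
  [6] 22/5 → 1 ('b')
  [7] 5/9 → 2 ('ba')
  [8] 9/2 → 1 ('b')
  [9] 2/13 → 3 ('bbc')
  [10] 13/19 → 1 ('b')
  [11] 19/3 → 2 ('bc')
  [12] 3/0 → 3 ('bcb')
  [13] 0/11 → 5 ('bcbbc')
  [14] 11/17 → 3 ('bcb')
  [15] 17/14 → 2 ('bc')
  [16] 14/20 → 0 ('')
  [17] 20/4 → 1 ('c')
  [18] 4/1 → 2 ('cb')
  [19] 1/12 → 4 ('cbbc')
  [20] 12/18 → 2 ('cb')
  [21] 18/16 → 3 ('cbc')
  [22] 16/15 → 1 ('c')

n(n+1)/2 = 23·24/2 = 276
Σ LCP = 0 + 2 + 1 + 2 + 2 + 0 + 1 + 2 + 1 + 3 + 1 + 2 + 3 + 5 + 3 + 2 + 0 + 1 + 2 + 4 + 2 + 3 + 1 = 43
distinct = 276 − 43 = 233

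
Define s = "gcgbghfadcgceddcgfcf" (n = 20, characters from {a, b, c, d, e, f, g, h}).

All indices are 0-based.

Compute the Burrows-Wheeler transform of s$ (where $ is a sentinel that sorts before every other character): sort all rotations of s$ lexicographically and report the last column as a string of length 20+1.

rank  rotation               last
    0  $gcgbghfadcgceddcgfcf  f
    1  adcgceddcgfcf$gcgbghf  f
    2  bghfadcgceddcgfcf$gcg  g
    3  ceddcgfcf$gcgbghfadcg  g
    4  cf$gcgbghfadcgceddcgf  f
    5  cgbghfadcgceddcgfcf$g  g
    6  cgceddcgfcf$gcgbghfad  d
    7  cgfcf$gcgbghfadcgcedd  d
    8  dcgceddcgfcf$gcgbghfa  a
    9  dcgfcf$gcgbghfadcgced  d
   10  ddcgfcf$gcgbghfadcgce  e
   11  eddcgfcf$gcgbghfadcgc  c
   12  f$gcgbghfadcgceddcgfc  c
   13  fadcgceddcgfcf$gcgbgh  h
   14  fcf$gcgbghfadcgceddcg  g
   15  gbghfadcgceddcgfcf$gc  c
   16  gceddcgfcf$gcgbghfadc  c
   17  gcgbghfadcgceddcgfcf$  $
   18  gfcf$gcgbghfadcgceddc  c
   19  ghfadcgceddcgfcf$gcgb  b
   20  hfadcgceddcgfcf$gcgbg  g

ffggfgddadecchgcc$cbg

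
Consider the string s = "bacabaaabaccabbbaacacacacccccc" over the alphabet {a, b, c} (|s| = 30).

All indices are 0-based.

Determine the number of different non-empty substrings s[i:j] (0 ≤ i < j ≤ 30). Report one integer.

rank | idx | suffix
   0 |   5 | aaabaccabbbaacacacacccccc
   1 |   6 | aabaccabbbaacacacacccccc
   2 |  16 | aacacacacccccc
   3 |   3 | abaaabaccabbbaacacacacccccc
   4 |   7 | abaccabbbaacacacacccccc
   5 |  12 | abbbaacacacacccccc
   6 |   1 | acabaaabaccabbbaacacacacccccc
   7 |  17 | acacacacccccc
   8 |  19 | acacacccccc
   9 |  21 | acacccccc
  10 |   9 | accabbbaacacacacccccc
  11 |  23 | acccccc
  12 |   4 | baaabaccabbbaacacacacccccc
  13 |  15 | baacacacacccccc
  14 |   0 | bacabaaabaccabbbaacacacacccccc
  15 |   8 | baccabbbaacacacacccccc
  16 |  14 | bbaacacacacccccc
  17 |  13 | bbbaacacacacccccc
  18 |  29 | c
  19 |   2 | cabaaabaccabbbaacacacacccccc
  20 |  11 | cabbbaacacacacccccc
  21 |  18 | cacacacccccc
  22 |  20 | cacacccccc
  23 |  22 | cacccccc
  24 |  28 | cc
  25 |  10 | ccabbbaacacacacccccc
  26 |  27 | ccc
  27 |  26 | cccc
  28 |  25 | ccccc
  29 |  24 | cccccc

SA = [5, 6, 16, 3, 7, 12, 1, 17, 19, 21, 9, 23, 4, 15, 0, 8, 14, 13, 29, 2, 11, 18, 20, 22, 28, 10, 27, 26, 25, 24]
rank  pair      lcp
   1  s[5:],s[6:]  2  'aa'
   2  s[6:],s[16:]  2  'aa'
   3  s[16:],s[3:]  1  'a'
   4  s[3:],s[7:]  3  'aba'
   5  s[7:],s[12:]  2  'ab'
   6  s[12:],s[1:]  1  'a'
   7  s[1:],s[17:]  3  'aca'
   8  s[17:],s[19:]  6  'acacac'
   9  s[19:],s[21:]  4  'acac'
  10  s[21:],s[9:]  2  'ac'
  11  s[9:],s[23:]  3  'acc'
  12  s[23:],s[4:]  0  ''
  13  s[4:],s[15:]  3  'baa'
  14  s[15:],s[0:]  2  'ba'
  15  s[0:],s[8:]  3  'bac'
  16  s[8:],s[14:]  1  'b'
  17  s[14:],s[13:]  2  'bb'
  18  s[13:],s[29:]  0  ''
  19  s[29:],s[2:]  1  'c'
  20  s[2:],s[11:]  3  'cab'
  21  s[11:],s[18:]  2  'ca'
  22  s[18:],s[20:]  5  'cacac'
  23  s[20:],s[22:]  3  'cac'
  24  s[22:],s[28:]  1  'c'
  25  s[28:],s[10:]  2  'cc'
  26  s[10:],s[27:]  2  'cc'
  27  s[27:],s[26:]  3  'ccc'
  28  s[26:],s[25:]  4  'cccc'
  29  s[25:],s[24:]  5  'ccccc'

n(n+1)/2 = 30·31/2 = 465
Σ LCP = 0 + 2 + 2 + 1 + 3 + 2 + 1 + 3 + 6 + 4 + 2 + 3 + 0 + 3 + 2 + 3 + 1 + 2 + 0 + 1 + 3 + 2 + 5 + 3 + 1 + 2 + 2 + 3 + 4 + 5 = 71
distinct = 465 − 71 = 394

394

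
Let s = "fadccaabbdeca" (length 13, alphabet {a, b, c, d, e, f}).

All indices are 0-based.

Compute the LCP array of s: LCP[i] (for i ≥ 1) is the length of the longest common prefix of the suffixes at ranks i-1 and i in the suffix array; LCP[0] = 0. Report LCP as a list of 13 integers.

sorted suffixes:
  #0 SA[0]=12  'a'
  #1 SA[1]=5  'aabbdeca'
  #2 SA[2]=6  'abbdeca'
  #3 SA[3]=1  'adccaabbdeca'
  #4 SA[4]=7  'bbdeca'
  #5 SA[5]=8  'bdeca'
  #6 SA[6]=11  'ca'
  #7 SA[7]=4  'caabbdeca'
  #8 SA[8]=3  'ccaabbdeca'
  #9 SA[9]=2  'dccaabbdeca'
  #10 SA[10]=9  'deca'
  #11 SA[11]=10  'eca'
  #12 SA[12]=0  'fadccaabbdeca'

SA = [12, 5, 6, 1, 7, 8, 11, 4, 3, 2, 9, 10, 0]
rank  pair      lcp
   1  s[12:],s[5:]  1  'a'
   2  s[5:],s[6:]  1  'a'
   3  s[6:],s[1:]  1  'a'
   4  s[1:],s[7:]  0  ''
   5  s[7:],s[8:]  1  'b'
   6  s[8:],s[11:]  0  ''
   7  s[11:],s[4:]  2  'ca'
   8  s[4:],s[3:]  1  'c'
   9  s[3:],s[2:]  0  ''
  10  s[2:],s[9:]  1  'd'
  11  s[9:],s[10:]  0  ''
  12  s[10:],s[0:]  0  ''

[0, 1, 1, 1, 0, 1, 0, 2, 1, 0, 1, 0, 0]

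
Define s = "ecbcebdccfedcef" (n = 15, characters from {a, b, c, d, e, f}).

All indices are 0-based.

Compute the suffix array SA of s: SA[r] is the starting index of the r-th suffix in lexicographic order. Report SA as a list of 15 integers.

sorted suffixes:
  #0 SA[0]=2  'bcebdccfedcef'
  #1 SA[1]=5  'bdccfedcef'
  #2 SA[2]=1  'cbcebdccfedcef'
  #3 SA[3]=7  'ccfedcef'
  #4 SA[4]=3  'cebdccfedcef'
  #5 SA[5]=12  'cef'
  #6 SA[6]=8  'cfedcef'
  #7 SA[7]=6  'dccfedcef'
  #8 SA[8]=11  'dcef'
  #9 SA[9]=4  'ebdccfedcef'
  #10 SA[10]=0  'ecbcebdccfedcef'
  #11 SA[11]=10  'edcef'
  #12 SA[12]=13  'ef'
  #13 SA[13]=14  'f'
  #14 SA[14]=9  'fedcef'

[2, 5, 1, 7, 3, 12, 8, 6, 11, 4, 0, 10, 13, 14, 9]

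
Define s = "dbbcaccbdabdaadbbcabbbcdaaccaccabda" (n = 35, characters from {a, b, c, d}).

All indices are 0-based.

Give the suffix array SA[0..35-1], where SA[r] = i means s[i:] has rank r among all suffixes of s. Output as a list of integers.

rank→(start, suffix):
  0 → (34, 'a')
  1 → (24, 'aaccaccabda')
  2 → (12, 'aadbbcabbbcdaaccaccabda')
  3 → (18, 'abbbcdaaccaccabda')
  4 → (31, 'abda')
  5 → (9, 'abdaadbbcabbbcdaaccaccabda')
  6 → (28, 'accabda')
  7 → (25, 'accaccabda')
  8 → (4, 'accbdabdaadbbcabbbcdaaccaccabda')
  9 → (13, 'adbbcabbbcdaaccaccabda')
  10 → (19, 'bbbcdaaccaccabda')
  11 → (15, 'bbcabbbcdaaccaccabda')
  12 → (1, 'bbcaccbdabdaadbbcabbbcdaaccaccabda')
  13 → (20, 'bbcdaaccaccabda')
  14 → (16, 'bcabbbcdaaccaccabda')
  15 → (2, 'bcaccbdabdaadbbcabbbcdaaccaccabda')
  16 → (21, 'bcdaaccaccabda')
  17 → (32, 'bda')
  18 → (10, 'bdaadbbcabbbcdaaccaccabda')
  19 → (7, 'bdabdaadbbcabbbcdaaccaccabda')
  20 → (17, 'cabbbcdaaccaccabda')
  21 → (30, 'cabda')
  22 → (27, 'caccabda')
  23 → (3, 'caccbdabdaadbbcabbbcdaaccaccabda')
  24 → (6, 'cbdabdaadbbcabbbcdaaccaccabda')
  25 → (29, 'ccabda')
  26 → (26, 'ccaccabda')
  27 → (5, 'ccbdabdaadbbcabbbcdaaccaccabda')
  28 → (22, 'cdaaccaccabda')
  29 → (33, 'da')
  30 → (23, 'daaccaccabda')
  31 → (11, 'daadbbcabbbcdaaccaccabda')
  32 → (8, 'dabdaadbbcabbbcdaaccaccabda')
  33 → (14, 'dbbcabbbcdaaccaccabda')
  34 → (0, 'dbbcaccbdabdaadbbcabbbcdaaccaccabda')

[34, 24, 12, 18, 31, 9, 28, 25, 4, 13, 19, 15, 1, 20, 16, 2, 21, 32, 10, 7, 17, 30, 27, 3, 6, 29, 26, 5, 22, 33, 23, 11, 8, 14, 0]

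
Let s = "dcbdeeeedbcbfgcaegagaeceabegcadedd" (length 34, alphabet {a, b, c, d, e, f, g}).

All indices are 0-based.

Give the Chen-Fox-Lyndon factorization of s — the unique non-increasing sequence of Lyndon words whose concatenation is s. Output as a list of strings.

emit factor 1: 'd' (i=0, period=1)
emit factor 2: 'c' (i=1, period=1)
emit factor 3: 'bdeeeed' (i=2, period=7)
emit factor 4: 'bcbfgc' (i=9, period=6)
emit factor 5: 'aegag' (i=15, period=5)
emit factor 6: 'aece' (i=20, period=4)
emit factor 7: 'abegcadedd' (i=24, period=10)

["d", "c", "bdeeeed", "bcbfgc", "aegag", "aece", "abegcadedd"]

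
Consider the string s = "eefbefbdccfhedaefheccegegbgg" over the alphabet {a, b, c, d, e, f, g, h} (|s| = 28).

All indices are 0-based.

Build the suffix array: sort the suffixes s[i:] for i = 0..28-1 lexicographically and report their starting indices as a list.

[14, 6, 3, 25, 19, 8, 20, 9, 13, 7, 18, 12, 0, 4, 1, 15, 23, 21, 5, 2, 16, 10, 27, 24, 22, 26, 17, 11]

rank→(start, suffix):
  0 → (14, 'aefheccegegbgg')
  1 → (6, 'bdccfhedaefheccegegbgg')
  2 → (3, 'befbdccfhedaefheccegegbgg')
  3 → (25, 'bgg')
  4 → (19, 'ccegegbgg')
  5 → (8, 'ccfhedaefheccegegbgg')
  6 → (20, 'cegegbgg')
  7 → (9, 'cfhedaefheccegegbgg')
  8 → (13, 'daefheccegegbgg')
  9 → (7, 'dccfhedaefheccegegbgg')
  10 → (18, 'eccegegbgg')
  11 → (12, 'edaefheccegegbgg')
  12 → (0, 'eefbefbdccfhedaefheccegegbgg')
  13 → (4, 'efbdccfhedaefheccegegbgg')
  14 → (1, 'efbefbdccfhedaefheccegegbgg')
  15 → (15, 'efheccegegbgg')
  16 → (23, 'egbgg')
  17 → (21, 'egegbgg')
  18 → (5, 'fbdccfhedaefheccegegbgg')
  19 → (2, 'fbefbdccfhedaefheccegegbgg')
  20 → (16, 'fheccegegbgg')
  21 → (10, 'fhedaefheccegegbgg')
  22 → (27, 'g')
  23 → (24, 'gbgg')
  24 → (22, 'gegbgg')
  25 → (26, 'gg')
  26 → (17, 'heccegegbgg')
  27 → (11, 'hedaefheccegegbgg')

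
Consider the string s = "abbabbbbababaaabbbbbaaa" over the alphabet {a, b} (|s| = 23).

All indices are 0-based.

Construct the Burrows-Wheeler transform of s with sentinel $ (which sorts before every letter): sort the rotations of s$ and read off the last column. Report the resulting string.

rank  rotation                  last
    0  $abbabbbbababaaabbbbbaaa  a
    1  a$abbabbbbababaaabbbbbaa  a
    2  aa$abbabbbbababaaabbbbba  a
    3  aaa$abbabbbbababaaabbbbb  b
    4  aaabbbbbaaa$abbabbbbabab  b
    5  aabbbbbaaa$abbabbbbababa  a
    6  abaaabbbbbaaa$abbabbbbab  b
    7  ababaaabbbbbaaa$abbabbbb  b
    8  abbabbbbababaaabbbbbaaa$  $
    9  abbbbababaaabbbbbaaa$abb  b
   10  abbbbbaaa$abbabbbbababaa  a
   11  baaa$abbabbbbababaaabbbb  b
   12  baaabbbbbaaa$abbabbbbaba  a
   13  babaaabbbbbaaa$abbabbbba  a
   14  bababaaabbbbbaaa$abbabbb  b
   15  babbbbababaaabbbbbaaa$ab  b
   16  bbaaa$abbabbbbababaaabbb  b
   17  bbababaaabbbbbaaa$abbabb  b
   18  bbabbbbababaaabbbbbaaa$a  a
   19  bbbaaa$abbabbbbababaaabb  b
   20  bbbababaaabbbbbaaa$abbab  b
   21  bbbbaaa$abbabbbbababaaab  b
   22  bbbbababaaabbbbbaaa$abba  a
   23  bbbbbaaa$abbabbbbababaaa  a

aaabbabb$babaabbbbabbbaa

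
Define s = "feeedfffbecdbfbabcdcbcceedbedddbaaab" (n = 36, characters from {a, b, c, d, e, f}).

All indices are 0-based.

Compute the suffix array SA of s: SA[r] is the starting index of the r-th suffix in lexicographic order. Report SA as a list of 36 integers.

rank→(start, suffix):
  0 → (32, 'aaab')
  1 → (33, 'aab')
  2 → (34, 'ab')
  3 → (15, 'abcdcbcceedbedddbaaab')
  4 → (35, 'b')
  5 → (31, 'baaab')
  6 → (14, 'babcdcbcceedbedddbaaab')
  7 → (20, 'bcceedbedddbaaab')
  8 → (16, 'bcdcbcceedbedddbaaab')
  9 → (8, 'becdbfbabcdcbcceedbedddbaaab')
  10 → (26, 'bedddbaaab')
  11 → (12, 'bfbabcdcbcceedbedddbaaab')
  12 → (19, 'cbcceedbedddbaaab')
  13 → (21, 'cceedbedddbaaab')
  14 → (10, 'cdbfbabcdcbcceedbedddbaaab')
  15 → (17, 'cdcbcceedbedddbaaab')
  16 → (22, 'ceedbedddbaaab')
  17 → (30, 'dbaaab')
  18 → (25, 'dbedddbaaab')
  19 → (11, 'dbfbabcdcbcceedbedddbaaab')
  20 → (18, 'dcbcceedbedddbaaab')
  21 → (29, 'ddbaaab')
  22 → (28, 'dddbaaab')
  23 → (4, 'dfffbecdbfbabcdcbcceedbedddbaaab')
  24 → (9, 'ecdbfbabcdcbcceedbedddbaaab')
  25 → (24, 'edbedddbaaab')
  26 → (27, 'edddbaaab')
  27 → (3, 'edfffbecdbfbabcdcbcceedbedddbaaab')
  28 → (23, 'eedbedddbaaab')
  29 → (2, 'eedfffbecdbfbabcdcbcceedbedddbaaab')
  30 → (1, 'eeedfffbecdbfbabcdcbcceedbedddbaaab')
  31 → (13, 'fbabcdcbcceedbedddbaaab')
  32 → (7, 'fbecdbfbabcdcbcceedbedddbaaab')
  33 → (0, 'feeedfffbecdbfbabcdcbcceedbedddbaaab')
  34 → (6, 'ffbecdbfbabcdcbcceedbedddbaaab')
  35 → (5, 'fffbecdbfbabcdcbcceedbedddbaaab')

[32, 33, 34, 15, 35, 31, 14, 20, 16, 8, 26, 12, 19, 21, 10, 17, 22, 30, 25, 11, 18, 29, 28, 4, 9, 24, 27, 3, 23, 2, 1, 13, 7, 0, 6, 5]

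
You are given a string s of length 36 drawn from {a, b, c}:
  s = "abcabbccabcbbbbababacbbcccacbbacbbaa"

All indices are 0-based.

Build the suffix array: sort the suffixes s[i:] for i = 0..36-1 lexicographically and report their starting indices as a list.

[35, 34, 15, 17, 3, 0, 8, 30, 26, 19, 33, 14, 16, 29, 18, 32, 13, 28, 12, 11, 4, 21, 1, 9, 5, 22, 2, 7, 25, 31, 27, 10, 20, 6, 24, 23]

sorted suffixes:
  #0 SA[0]=35  'a'
  #1 SA[1]=34  'aa'
  #2 SA[2]=15  'ababacbbcccacbbacbbaa'
  #3 SA[3]=17  'abacbbcccacbbacbbaa'
  #4 SA[4]=3  'abbccabcbbbbababacbbcccacbbacbbaa'
  #5 SA[5]=0  'abcabbccabcbbbbababacbbcccacbbacbbaa'
  #6 SA[6]=8  'abcbbbbababacbbcccacbbacbbaa'
  #7 SA[7]=30  'acbbaa'
  #8 SA[8]=26  'acbbacbbaa'
  #9 SA[9]=19  'acbbcccacbbacbbaa'
  #10 SA[10]=33  'baa'
  #11 SA[11]=14  'bababacbbcccacbbacbbaa'
  #12 SA[12]=16  'babacbbcccacbbacbbaa'
  #13 SA[13]=29  'bacbbaa'
  #14 SA[14]=18  'bacbbcccacbbacbbaa'
  #15 SA[15]=32  'bbaa'
  #16 SA[16]=13  'bbababacbbcccacbbacbbaa'
  #17 SA[17]=28  'bbacbbaa'
  #18 SA[18]=12  'bbbababacbbcccacbbacbbaa'
  #19 SA[19]=11  'bbbbababacbbcccacbbacbbaa'
  #20 SA[20]=4  'bbccabcbbbbababacbbcccacbbacbbaa'
  #21 SA[21]=21  'bbcccacbbacbbaa'
  #22 SA[22]=1  'bcabbccabcbbbbababacbbcccacbbacbbaa'
  #23 SA[23]=9  'bcbbbbababacbbcccacbbacbbaa'
  #24 SA[24]=5  'bccabcbbbbababacbbcccacbbacbbaa'
  #25 SA[25]=22  'bcccacbbacbbaa'
  #26 SA[26]=2  'cabbccabcbbbbababacbbcccacbbacbbaa'
  #27 SA[27]=7  'cabcbbbbababacbbcccacbbacbbaa'
  #28 SA[28]=25  'cacbbacbbaa'
  #29 SA[29]=31  'cbbaa'
  #30 SA[30]=27  'cbbacbbaa'
  #31 SA[31]=10  'cbbbbababacbbcccacbbacbbaa'
  #32 SA[32]=20  'cbbcccacbbacbbaa'
  #33 SA[33]=6  'ccabcbbbbababacbbcccacbbacbbaa'
  #34 SA[34]=24  'ccacbbacbbaa'
  #35 SA[35]=23  'cccacbbacbbaa'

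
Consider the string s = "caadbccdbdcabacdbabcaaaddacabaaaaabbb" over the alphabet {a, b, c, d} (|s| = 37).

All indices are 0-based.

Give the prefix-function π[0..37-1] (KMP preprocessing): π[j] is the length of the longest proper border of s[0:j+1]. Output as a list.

[0, 0, 0, 0, 0, 1, 1, 0, 0, 0, 1, 2, 0, 0, 1, 0, 0, 0, 0, 1, 2, 3, 0, 0, 0, 0, 1, 2, 0, 0, 0, 0, 0, 0, 0, 0, 0]

π[0] = 0
j=1 s[j]='a': π[1]=0 (border '')
j=2 s[j]='a': π[2]=0 (border '')
j=3 s[j]='d': π[3]=0 (border '')
j=4 s[j]='b': π[4]=0 (border '')
j=5 s[j]='c': π[5]=1 (border 'c')
j=6 s[j]='c': k: 1→0; π[6]=1 (border 'c')
j=7 s[j]='d': k: 1→0; π[7]=0 (border '')
j=8 s[j]='b': π[8]=0 (border '')
j=9 s[j]='d': π[9]=0 (border '')
j=10 s[j]='c': π[10]=1 (border 'c')
j=11 s[j]='a': π[11]=2 (border 'ca')
j=12 s[j]='b': k: 2→0; π[12]=0 (border '')
j=13 s[j]='a': π[13]=0 (border '')
j=14 s[j]='c': π[14]=1 (border 'c')
j=15 s[j]='d': k: 1→0; π[15]=0 (border '')
j=16 s[j]='b': π[16]=0 (border '')
j=17 s[j]='a': π[17]=0 (border '')
j=18 s[j]='b': π[18]=0 (border '')
j=19 s[j]='c': π[19]=1 (border 'c')
j=20 s[j]='a': π[20]=2 (border 'ca')
j=21 s[j]='a': π[21]=3 (border 'caa')
j=22 s[j]='a': k: 3→0; π[22]=0 (border '')
j=23 s[j]='d': π[23]=0 (border '')
j=24 s[j]='d': π[24]=0 (border '')
j=25 s[j]='a': π[25]=0 (border '')
j=26 s[j]='c': π[26]=1 (border 'c')
j=27 s[j]='a': π[27]=2 (border 'ca')
j=28 s[j]='b': k: 2→0; π[28]=0 (border '')
j=29 s[j]='a': π[29]=0 (border '')
j=30 s[j]='a': π[30]=0 (border '')
j=31 s[j]='a': π[31]=0 (border '')
j=32 s[j]='a': π[32]=0 (border '')
j=33 s[j]='a': π[33]=0 (border '')
j=34 s[j]='b': π[34]=0 (border '')
j=35 s[j]='b': π[35]=0 (border '')
j=36 s[j]='b': π[36]=0 (border '')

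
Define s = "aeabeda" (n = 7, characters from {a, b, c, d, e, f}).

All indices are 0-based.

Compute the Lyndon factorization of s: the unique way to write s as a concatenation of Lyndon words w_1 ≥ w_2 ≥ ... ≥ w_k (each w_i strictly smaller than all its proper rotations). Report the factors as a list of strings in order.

["ae", "abed", "a"]

emit factor 1: 'ae' (i=0, period=2)
emit factor 2: 'abed' (i=2, period=4)
emit factor 3: 'a' (i=6, period=1)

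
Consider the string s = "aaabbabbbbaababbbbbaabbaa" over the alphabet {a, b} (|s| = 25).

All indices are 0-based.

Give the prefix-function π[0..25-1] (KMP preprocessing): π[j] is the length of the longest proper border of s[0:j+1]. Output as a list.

[0, 1, 2, 0, 0, 1, 0, 0, 0, 0, 1, 2, 0, 1, 0, 0, 0, 0, 0, 1, 2, 0, 0, 1, 2]

π[0] = 0
j=1 s[j]='a': π[1]=1 (border 'a')
j=2 s[j]='a': π[2]=2 (border 'aa')
j=3 s[j]='b': k: 2→1→0; π[3]=0 (border '')
j=4 s[j]='b': π[4]=0 (border '')
j=5 s[j]='a': π[5]=1 (border 'a')
j=6 s[j]='b': k: 1→0; π[6]=0 (border '')
j=7 s[j]='b': π[7]=0 (border '')
j=8 s[j]='b': π[8]=0 (border '')
j=9 s[j]='b': π[9]=0 (border '')
j=10 s[j]='a': π[10]=1 (border 'a')
j=11 s[j]='a': π[11]=2 (border 'aa')
j=12 s[j]='b': k: 2→1→0; π[12]=0 (border '')
j=13 s[j]='a': π[13]=1 (border 'a')
j=14 s[j]='b': k: 1→0; π[14]=0 (border '')
j=15 s[j]='b': π[15]=0 (border '')
j=16 s[j]='b': π[16]=0 (border '')
j=17 s[j]='b': π[17]=0 (border '')
j=18 s[j]='b': π[18]=0 (border '')
j=19 s[j]='a': π[19]=1 (border 'a')
j=20 s[j]='a': π[20]=2 (border 'aa')
j=21 s[j]='b': k: 2→1→0; π[21]=0 (border '')
j=22 s[j]='b': π[22]=0 (border '')
j=23 s[j]='a': π[23]=1 (border 'a')
j=24 s[j]='a': π[24]=2 (border 'aa')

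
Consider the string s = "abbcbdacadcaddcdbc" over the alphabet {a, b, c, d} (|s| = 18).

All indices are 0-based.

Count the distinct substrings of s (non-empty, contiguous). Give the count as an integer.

sorted suffixes:
  #0 SA[0]=0  'abbcbdacadcaddcdbc'
  #1 SA[1]=6  'acadcaddcdbc'
  #2 SA[2]=8  'adcaddcdbc'
  #3 SA[3]=11  'addcdbc'
  #4 SA[4]=1  'bbcbdacadcaddcdbc'
  #5 SA[5]=16  'bc'
  #6 SA[6]=2  'bcbdacadcaddcdbc'
  #7 SA[7]=4  'bdacadcaddcdbc'
  #8 SA[8]=17  'c'
  #9 SA[9]=7  'cadcaddcdbc'
  #10 SA[10]=10  'caddcdbc'
  #11 SA[11]=3  'cbdacadcaddcdbc'
  #12 SA[12]=14  'cdbc'
  #13 SA[13]=5  'dacadcaddcdbc'
  #14 SA[14]=15  'dbc'
  #15 SA[15]=9  'dcaddcdbc'
  #16 SA[16]=13  'dcdbc'
  #17 SA[17]=12  'ddcdbc'

SA = [0, 6, 8, 11, 1, 16, 2, 4, 17, 7, 10, 3, 14, 5, 15, 9, 13, 12]
i: (SA[i-1],SA[i]) lcp shared
  1: (0,6) 1 'a'
  2: (6,8) 1 'a'
  3: (8,11) 2 'ad'
  4: (11,1) 0 ''
  5: (1,16) 1 'b'
  6: (16,2) 2 'bc'
  7: (2,4) 1 'b'
  8: (4,17) 0 ''
  9: (17,7) 1 'c'
  10: (7,10) 3 'cad'
  11: (10,3) 1 'c'
  12: (3,14) 1 'c'
  13: (14,5) 0 ''
  14: (5,15) 1 'd'
  15: (15,9) 1 'd'
  16: (9,13) 2 'dc'
  17: (13,12) 1 'd'

n(n+1)/2 = 18·19/2 = 171
Σ LCP = 0 + 1 + 1 + 2 + 0 + 1 + 2 + 1 + 0 + 1 + 3 + 1 + 1 + 0 + 1 + 1 + 2 + 1 = 19
distinct = 171 − 19 = 152

152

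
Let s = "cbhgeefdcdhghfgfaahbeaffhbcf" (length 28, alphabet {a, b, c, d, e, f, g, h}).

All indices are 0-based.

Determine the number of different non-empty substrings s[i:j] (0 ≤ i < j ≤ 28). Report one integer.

rank | idx | suffix
   0 |  16 | aahbeaffhbcf
   1 |  21 | affhbcf
   2 |  17 | ahbeaffhbcf
   3 |  25 | bcf
   4 |  19 | beaffhbcf
   5 |   1 | bhgeefdcdhghfgfaahbeaffhbcf
   6 |   0 | cbhgeefdcdhghfgfaahbeaffhbcf
   7 |   8 | cdhghfgfaahbeaffhbcf
   8 |  26 | cf
   9 |   7 | dcdhghfgfaahbeaffhbcf
  10 |   9 | dhghfgfaahbeaffhbcf
  11 |  20 | eaffhbcf
  12 |   4 | eefdcdhghfgfaahbeaffhbcf
  13 |   5 | efdcdhghfgfaahbeaffhbcf
  14 |  27 | f
  15 |  15 | faahbeaffhbcf
  16 |   6 | fdcdhghfgfaahbeaffhbcf
  17 |  22 | ffhbcf
  18 |  13 | fgfaahbeaffhbcf
  19 |  23 | fhbcf
  20 |   3 | geefdcdhghfgfaahbeaffhbcf
  21 |  14 | gfaahbeaffhbcf
  22 |  11 | ghfgfaahbeaffhbcf
  23 |  24 | hbcf
  24 |  18 | hbeaffhbcf
  25 |  12 | hfgfaahbeaffhbcf
  26 |   2 | hgeefdcdhghfgfaahbeaffhbcf
  27 |  10 | hghfgfaahbeaffhbcf

SA = [16, 21, 17, 25, 19, 1, 0, 8, 26, 7, 9, 20, 4, 5, 27, 15, 6, 22, 13, 23, 3, 14, 11, 24, 18, 12, 2, 10]
rank  pair      lcp
   1  s[16:],s[21:]  1  'a'
   2  s[21:],s[17:]  1  'a'
   3  s[17:],s[25:]  0  ''
   4  s[25:],s[19:]  1  'b'
   5  s[19:],s[1:]  1  'b'
   6  s[1:],s[0:]  0  ''
   7  s[0:],s[8:]  1  'c'
   8  s[8:],s[26:]  1  'c'
   9  s[26:],s[7:]  0  ''
  10  s[7:],s[9:]  1  'd'
  11  s[9:],s[20:]  0  ''
  12  s[20:],s[4:]  1  'e'
  13  s[4:],s[5:]  1  'e'
  14  s[5:],s[27:]  0  ''
  15  s[27:],s[15:]  1  'f'
  16  s[15:],s[6:]  1  'f'
  17  s[6:],s[22:]  1  'f'
  18  s[22:],s[13:]  1  'f'
  19  s[13:],s[23:]  1  'f'
  20  s[23:],s[3:]  0  ''
  21  s[3:],s[14:]  1  'g'
  22  s[14:],s[11:]  1  'g'
  23  s[11:],s[24:]  0  ''
  24  s[24:],s[18:]  2  'hb'
  25  s[18:],s[12:]  1  'h'
  26  s[12:],s[2:]  1  'h'
  27  s[2:],s[10:]  2  'hg'

n(n+1)/2 = 28·29/2 = 406
Σ LCP = 0 + 1 + 1 + 0 + 1 + 1 + 0 + 1 + 1 + 0 + 1 + 0 + 1 + 1 + 0 + 1 + 1 + 1 + 1 + 1 + 0 + 1 + 1 + 0 + 2 + 1 + 1 + 2 = 22
distinct = 406 − 22 = 384

384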